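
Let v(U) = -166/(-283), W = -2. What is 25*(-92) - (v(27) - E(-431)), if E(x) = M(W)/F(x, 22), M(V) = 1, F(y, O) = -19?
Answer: -12370537/5377 ≈ -2300.6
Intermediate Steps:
E(x) = -1/19 (E(x) = 1/(-19) = 1*(-1/19) = -1/19)
v(U) = 166/283 (v(U) = -166*(-1/283) = 166/283)
25*(-92) - (v(27) - E(-431)) = 25*(-92) - (166/283 - 1*(-1/19)) = -2300 - (166/283 + 1/19) = -2300 - 1*3437/5377 = -2300 - 3437/5377 = -12370537/5377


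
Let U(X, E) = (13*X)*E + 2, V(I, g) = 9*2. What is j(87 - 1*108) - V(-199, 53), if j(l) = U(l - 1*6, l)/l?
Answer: -7751/21 ≈ -369.10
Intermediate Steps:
V(I, g) = 18
U(X, E) = 2 + 13*E*X (U(X, E) = 13*E*X + 2 = 2 + 13*E*X)
j(l) = (2 + 13*l*(-6 + l))/l (j(l) = (2 + 13*l*(l - 1*6))/l = (2 + 13*l*(l - 6))/l = (2 + 13*l*(-6 + l))/l)
j(87 - 1*108) - V(-199, 53) = (-78 + 2/(87 - 1*108) + 13*(87 - 1*108)) - 1*18 = (-78 + 2/(87 - 108) + 13*(87 - 108)) - 18 = (-78 + 2/(-21) + 13*(-21)) - 18 = (-78 + 2*(-1/21) - 273) - 18 = (-78 - 2/21 - 273) - 18 = -7373/21 - 18 = -7751/21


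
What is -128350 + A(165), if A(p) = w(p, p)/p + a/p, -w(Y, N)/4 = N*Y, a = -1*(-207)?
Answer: -7095481/55 ≈ -1.2901e+5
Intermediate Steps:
a = 207
w(Y, N) = -4*N*Y
A(p) = -4*p + 207/p (A(p) = (-4*p*p)/p + 207/p = (-4*p**2)/p + 207/p = -4*p + 207/p)
-128350 + A(165) = -128350 + (-4*165 + 207/165) = -128350 + (-660 + 207*(1/165)) = -128350 + (-660 + 69/55) = -128350 - 36231/55 = -7095481/55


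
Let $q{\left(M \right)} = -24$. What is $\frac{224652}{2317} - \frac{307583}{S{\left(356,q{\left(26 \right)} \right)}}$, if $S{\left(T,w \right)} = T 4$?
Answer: $- \frac{392765363}{3299408} \approx -119.04$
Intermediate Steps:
$S{\left(T,w \right)} = 4 T$
$\frac{224652}{2317} - \frac{307583}{S{\left(356,q{\left(26 \right)} \right)}} = \frac{224652}{2317} - \frac{307583}{4 \cdot 356} = 224652 \cdot \frac{1}{2317} - \frac{307583}{1424} = \frac{224652}{2317} - \frac{307583}{1424} = - \frac{392765363}{3299408}$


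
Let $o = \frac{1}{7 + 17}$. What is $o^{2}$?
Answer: $\frac{1}{576} \approx 0.0017361$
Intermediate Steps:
$o = \frac{1}{24} \approx 0.041667$
$o^{2} = \left(\frac{1}{24}\right)^{2} = \frac{1}{576}$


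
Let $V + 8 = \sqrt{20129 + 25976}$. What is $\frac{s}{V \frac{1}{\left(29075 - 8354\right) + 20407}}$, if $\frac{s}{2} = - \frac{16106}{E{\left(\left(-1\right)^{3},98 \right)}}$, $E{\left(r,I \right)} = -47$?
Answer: $\frac{10598521088}{2163927} + \frac{1324815136 \sqrt{46105}}{2163927} \approx 1.3636 \cdot 10^{5}$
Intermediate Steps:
$V = -8 + \sqrt{46105}$ ($V = -8 + \sqrt{20129 + 25976} = -8 + \sqrt{46105} \approx 206.72$)
$s = \frac{32212}{47}$ ($s = 2 \left(- \frac{16106}{-47}\right) = 2 \left(\left(-16106\right) \left(- \frac{1}{47}\right)\right) = 2 \cdot \frac{16106}{47} = \frac{32212}{47} \approx 685.36$)
$\frac{s}{V \frac{1}{\left(29075 - 8354\right) + 20407}} = \frac{32212}{47 \frac{-8 + \sqrt{46105}}{\left(29075 - 8354\right) + 20407}} = \frac{32212}{47 \frac{-8 + \sqrt{46105}}{20721 + 20407}} = \frac{32212}{47 \frac{-8 + \sqrt{46105}}{41128}} = \frac{32212}{47 \left(-8 + \sqrt{46105}\right) \frac{1}{41128}} = \frac{32212}{47 \left(- \frac{1}{5141} + \frac{\sqrt{46105}}{41128}\right)}$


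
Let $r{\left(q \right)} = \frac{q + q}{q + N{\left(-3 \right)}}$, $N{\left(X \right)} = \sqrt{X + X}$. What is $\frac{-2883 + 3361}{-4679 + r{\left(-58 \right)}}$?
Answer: $- \frac{1255666326}{12286100167} - \frac{27724 i \sqrt{6}}{36858300501} \approx -0.1022 - 1.8425 \cdot 10^{-6} i$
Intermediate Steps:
$N{\left(X \right)} = \sqrt{2} \sqrt{X}$ ($N{\left(X \right)} = \sqrt{2 X} = \sqrt{2} \sqrt{X}$)
$r{\left(q \right)} = \frac{2 q}{q + i \sqrt{6}}$ ($r{\left(q \right)} = \frac{q + q}{q + \sqrt{2} \sqrt{-3}} = \frac{2 q}{q + \sqrt{2} i \sqrt{3}} = \frac{2 q}{q + i \sqrt{6}}$)
$\frac{-2883 + 3361}{-4679 + r{\left(-58 \right)}} = \frac{-2883 + 3361}{-4679 + 2 \left(-58\right) \frac{1}{-58 + i \sqrt{6}}} = \frac{478}{-4679 - \frac{116}{-58 + i \sqrt{6}}}$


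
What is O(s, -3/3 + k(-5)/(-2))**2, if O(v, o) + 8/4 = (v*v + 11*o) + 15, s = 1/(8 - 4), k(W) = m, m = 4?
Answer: 101761/256 ≈ 397.50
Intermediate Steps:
k(W) = 4
s = 1/4 ≈ 0.25000
O(v, o) = 13 + v**2 + 11*o (O(v, o) = -2 + ((v*v + 11*o) + 15) = -2 + ((v**2 + 11*o) + 15) = -2 + (15 + v**2 + 11*o) = 13 + v**2 + 11*o)
O(s, -3/3 + k(-5)/(-2))**2 = (13 + (1/4)**2 + 11*(-3/3 + 4/(-2)))**2 = (13 + 1/16 + 11*(-3*1/3 + 4*(-1/2)))**2 = (13 + 1/16 + 11*(-1 - 2))**2 = (13 + 1/16 + 11*(-3))**2 = (13 + 1/16 - 33)**2 = (-319/16)**2 = 101761/256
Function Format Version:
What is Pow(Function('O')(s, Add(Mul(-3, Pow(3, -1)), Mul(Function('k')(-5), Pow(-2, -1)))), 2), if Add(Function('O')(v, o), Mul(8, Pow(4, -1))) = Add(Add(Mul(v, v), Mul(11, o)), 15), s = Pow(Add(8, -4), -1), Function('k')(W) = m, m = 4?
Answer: Rational(101761, 256) ≈ 397.50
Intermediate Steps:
Function('k')(W) = 4
s = Rational(1, 4) (s = Pow(4, -1) = Rational(1, 4) ≈ 0.25000)
Function('O')(v, o) = Add(13, Pow(v, 2), Mul(11, o)) (Function('O')(v, o) = Add(-2, Add(Add(Mul(v, v), Mul(11, o)), 15)) = Add(-2, Add(Add(Pow(v, 2), Mul(11, o)), 15)) = Add(-2, Add(15, Pow(v, 2), Mul(11, o))) = Add(13, Pow(v, 2), Mul(11, o)))
Pow(Function('O')(s, Add(Mul(-3, Pow(3, -1)), Mul(Function('k')(-5), Pow(-2, -1)))), 2) = Pow(Add(13, Pow(Rational(1, 4), 2), Mul(11, Add(Mul(-3, Pow(3, -1)), Mul(4, Pow(-2, -1))))), 2) = Pow(Add(13, Rational(1, 16), Mul(11, Add(Mul(-3, Rational(1, 3)), Mul(4, Rational(-1, 2))))), 2) = Pow(Add(13, Rational(1, 16), Mul(11, Add(-1, -2))), 2) = Pow(Add(13, Rational(1, 16), Mul(11, -3)), 2) = Pow(Add(13, Rational(1, 16), -33), 2) = Pow(Rational(-319, 16), 2) = Rational(101761, 256)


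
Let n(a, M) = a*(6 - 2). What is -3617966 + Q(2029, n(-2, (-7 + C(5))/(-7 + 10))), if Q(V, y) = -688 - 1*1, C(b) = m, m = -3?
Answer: -3618655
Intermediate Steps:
C(b) = -3
n(a, M) = 4*a (n(a, M) = a*4 = 4*a)
Q(V, y) = -689 (Q(V, y) = -688 - 1 = -689)
-3617966 + Q(2029, n(-2, (-7 + C(5))/(-7 + 10))) = -3617966 - 689 = -3618655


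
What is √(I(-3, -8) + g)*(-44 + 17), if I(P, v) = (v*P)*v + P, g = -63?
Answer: -27*I*√258 ≈ -433.68*I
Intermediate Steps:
I(P, v) = P + P*v² (I(P, v) = (P*v)*v + P = P*v² + P = P + P*v²)
√(I(-3, -8) + g)*(-44 + 17) = √(-3*(1 + (-8)²) - 63)*(-44 + 17) = √(-3*(1 + 64) - 63)*(-27) = √(-3*65 - 63)*(-27) = √(-195 - 63)*(-27) = √(-258)*(-27) = (I*√258)*(-27) = -27*I*√258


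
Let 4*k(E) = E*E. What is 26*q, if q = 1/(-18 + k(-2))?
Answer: -26/17 ≈ -1.5294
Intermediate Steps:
k(E) = E²/4 (k(E) = (E*E)/4 = E²/4)
q = -1/17 (q = 1/(-18 + (¼)*(-2)²) = 1/(-18 + (¼)*4) = 1/(-18 + 1) = 1/(-17) = -1/17 ≈ -0.058824)
26*q = 26*(-1/17) = -26/17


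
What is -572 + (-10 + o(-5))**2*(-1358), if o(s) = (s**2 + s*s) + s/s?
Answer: -2283370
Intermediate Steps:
o(s) = 1 + 2*s**2 (o(s) = (s**2 + s**2) + 1 = 2*s**2 + 1 = 1 + 2*s**2)
-572 + (-10 + o(-5))**2*(-1358) = -572 + (-10 + (1 + 2*(-5)**2))**2*(-1358) = -572 + (-10 + (1 + 2*25))**2*(-1358) = -572 + (-10 + (1 + 50))**2*(-1358) = -572 + (-10 + 51)**2*(-1358) = -572 + 41**2*(-1358) = -572 + 1681*(-1358) = -572 - 2282798 = -2283370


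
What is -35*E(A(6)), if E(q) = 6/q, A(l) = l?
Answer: -35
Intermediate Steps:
-35*E(A(6)) = -210/6 = -35*1 = -35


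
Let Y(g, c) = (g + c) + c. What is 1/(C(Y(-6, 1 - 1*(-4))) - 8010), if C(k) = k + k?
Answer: -1/8002 ≈ -0.00012497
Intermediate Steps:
Y(g, c) = g + 2*c (Y(g, c) = (c + g) + c = g + 2*c)
C(k) = 2*k
1/(C(Y(-6, 1 - 1*(-4))) - 8010) = 1/(2*(-6 + 2*(1 - 1*(-4))) - 8010) = 1/(2*(-6 + 2*(1 + 4)) - 8010) = 1/(2*(-6 + 2*5) - 8010) = 1/(2*(-6 + 10) - 8010) = 1/(2*4 - 8010) = 1/(8 - 8010) = 1/(-8002) = -1/8002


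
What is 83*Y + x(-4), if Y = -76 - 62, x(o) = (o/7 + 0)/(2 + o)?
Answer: -80176/7 ≈ -11454.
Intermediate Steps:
x(o) = o/(7*(2 + o)) (x(o) = (o*(1/7) + 0)/(2 + o) = (o/7 + 0)/(2 + o) = (o/7)/(2 + o) = o/(7*(2 + o)))
Y = -138
83*Y + x(-4) = 83*(-138) + (1/7)*(-4)/(2 - 4) = -11454 + (1/7)*(-4)/(-2) = -11454 + (1/7)*(-4)*(-1/2) = -11454 + 2/7 = -80176/7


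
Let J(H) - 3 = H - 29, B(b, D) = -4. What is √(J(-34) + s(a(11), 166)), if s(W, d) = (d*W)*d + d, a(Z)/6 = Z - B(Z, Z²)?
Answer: √2480146 ≈ 1574.8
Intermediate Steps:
a(Z) = 24 + 6*Z (a(Z) = 6*(Z - 1*(-4)) = 6*(Z + 4) = 6*(4 + Z) = 24 + 6*Z)
s(W, d) = d + W*d² (s(W, d) = (W*d)*d + d = W*d² + d = d + W*d²)
J(H) = -26 + H (J(H) = 3 + (H - 29) = 3 + (-29 + H) = -26 + H)
√(J(-34) + s(a(11), 166)) = √((-26 - 34) + 166*(1 + (24 + 6*11)*166)) = √(-60 + 166*(1 + (24 + 66)*166)) = √(-60 + 166*(1 + 90*166)) = √(-60 + 166*(1 + 14940)) = √(-60 + 166*14941) = √(-60 + 2480206) = √2480146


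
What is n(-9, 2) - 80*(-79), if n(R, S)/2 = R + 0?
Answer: 6302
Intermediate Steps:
n(R, S) = 2*R (n(R, S) = 2*(R + 0) = 2*R)
n(-9, 2) - 80*(-79) = 2*(-9) - 80*(-79) = -18 + 6320 = 6302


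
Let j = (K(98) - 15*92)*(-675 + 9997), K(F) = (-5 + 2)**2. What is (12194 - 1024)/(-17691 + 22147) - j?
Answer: 28474874921/2228 ≈ 1.2780e+7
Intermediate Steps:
K(F) = 9 (K(F) = (-3)**2 = 9)
j = -12780462 (j = (9 - 15*92)*(-675 + 9997) = (9 - 1380)*9322 = -1371*9322 = -12780462)
(12194 - 1024)/(-17691 + 22147) - j = (12194 - 1024)/(-17691 + 22147) - 1*(-12780462) = 11170/4456 + 12780462 = 11170*(1/4456) + 12780462 = 5585/2228 + 12780462 = 28474874921/2228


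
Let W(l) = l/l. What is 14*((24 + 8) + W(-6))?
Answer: 462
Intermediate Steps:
W(l) = 1
14*((24 + 8) + W(-6)) = 14*((24 + 8) + 1) = 14*(32 + 1) = 14*33 = 462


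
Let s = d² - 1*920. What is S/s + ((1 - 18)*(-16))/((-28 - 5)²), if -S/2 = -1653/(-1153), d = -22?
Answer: 70168405/273724506 ≈ 0.25635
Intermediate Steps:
S = -3306/1153 (S = -(-3306)/(-1153) = -(-3306)*(-1)/1153 = -2*1653/1153 = -3306/1153 ≈ -2.8673)
s = -436 (s = (-22)² - 1*920 = 484 - 920 = -436)
S/s + ((1 - 18)*(-16))/((-28 - 5)²) = -3306/1153/(-436) + ((1 - 18)*(-16))/((-28 - 5)²) = -3306/1153*(-1/436) + (-17*(-16))/((-33)²) = 1653/251354 + 272/1089 = 70168405/273724506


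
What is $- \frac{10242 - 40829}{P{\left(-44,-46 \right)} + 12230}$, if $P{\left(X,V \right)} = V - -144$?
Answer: $\frac{30587}{12328} \approx 2.4811$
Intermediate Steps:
$P{\left(X,V \right)} = 144 + V$ ($P{\left(X,V \right)} = V + 144 = 144 + V$)
$- \frac{10242 - 40829}{P{\left(-44,-46 \right)} + 12230} = - \frac{10242 - 40829}{\left(144 - 46\right) + 12230} = - \frac{-30587}{98 + 12230} = - \frac{-30587}{12328} = \left(-1\right) \left(- \frac{30587}{12328}\right) = \frac{30587}{12328}$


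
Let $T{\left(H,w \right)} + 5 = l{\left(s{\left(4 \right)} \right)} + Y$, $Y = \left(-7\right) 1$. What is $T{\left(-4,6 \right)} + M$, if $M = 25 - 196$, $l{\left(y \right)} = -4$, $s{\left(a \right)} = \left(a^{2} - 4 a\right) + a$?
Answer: $-187$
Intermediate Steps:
$s{\left(a \right)} = a^{2} - 3 a$
$Y = -7$
$M = -171$ ($M = 25 - 196 = -171$)
$T{\left(H,w \right)} = -16$ ($T{\left(H,w \right)} = -5 - 11 = -16$)
$T{\left(-4,6 \right)} + M = -16 - 171 = -187$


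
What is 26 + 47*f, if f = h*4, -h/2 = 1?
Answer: -350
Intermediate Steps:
h = -2 (h = -2*1 = -2)
f = -8 (f = -2*4 = -8)
26 + 47*f = 26 + 47*(-8) = 26 - 376 = -350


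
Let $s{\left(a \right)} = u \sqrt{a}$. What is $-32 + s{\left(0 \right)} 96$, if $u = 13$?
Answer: $-32$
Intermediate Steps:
$s{\left(a \right)} = 13 \sqrt{a}$
$-32 + s{\left(0 \right)} 96 = -32 + 13 \sqrt{0} \cdot 96 = -32 + 13 \cdot 0 \cdot 96 = -32 + 0 \cdot 96 = -32 + 0 = -32$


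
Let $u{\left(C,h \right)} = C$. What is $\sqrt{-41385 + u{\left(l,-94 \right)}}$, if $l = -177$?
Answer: $3 i \sqrt{4618} \approx 203.87 i$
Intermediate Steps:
$\sqrt{-41385 + u{\left(l,-94 \right)}} = \sqrt{-41385 - 177} = \sqrt{-41562} = 3 i \sqrt{4618}$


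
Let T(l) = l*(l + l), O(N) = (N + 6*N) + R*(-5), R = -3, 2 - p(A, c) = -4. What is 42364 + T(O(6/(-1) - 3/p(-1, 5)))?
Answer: 88449/2 ≈ 44225.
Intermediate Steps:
p(A, c) = 6 (p(A, c) = 2 - 1*(-4) = 2 + 4 = 6)
O(N) = 15 + 7*N (O(N) = (N + 6*N) - 3*(-5) = 7*N + 15 = 15 + 7*N)
T(l) = 2*l**2 (T(l) = l*(2*l) = 2*l**2)
42364 + T(O(6/(-1) - 3/p(-1, 5))) = 42364 + 2*(15 + 7*(6/(-1) - 3/6))**2 = 42364 + 2*(15 + 7*(6*(-1) - 3*1/6))**2 = 42364 + 2*(15 + 7*(-6 - 1/2))**2 = 42364 + 2*(15 + 7*(-13/2))**2 = 42364 + 2*(15 - 91/2)**2 = 42364 + 2*(-61/2)**2 = 42364 + 2*(3721/4) = 42364 + 3721/2 = 88449/2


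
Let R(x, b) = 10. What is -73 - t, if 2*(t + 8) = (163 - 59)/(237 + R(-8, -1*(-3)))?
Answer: -1239/19 ≈ -65.211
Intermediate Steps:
t = -148/19 (t = -8 + ((163 - 59)/(237 + 10))/2 = -8 + (104/247)/2 = -8 + (104*(1/247))/2 = -8 + (1/2)*(8/19) = -8 + 4/19 = -148/19 ≈ -7.7895)
-73 - t = -73 - 1*(-148/19) = -73 + 148/19 = -1239/19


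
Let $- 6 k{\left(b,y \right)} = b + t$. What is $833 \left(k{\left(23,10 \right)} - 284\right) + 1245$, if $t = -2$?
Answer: $- \frac{476485}{2} \approx -2.3824 \cdot 10^{5}$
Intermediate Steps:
$k{\left(b,y \right)} = \frac{1}{3} - \frac{b}{6}$ ($k{\left(b,y \right)} = - \frac{b - 2}{6} = - \frac{-2 + b}{6} = \frac{1}{3} - \frac{b}{6}$)
$833 \left(k{\left(23,10 \right)} - 284\right) + 1245 = 833 \left(\left(\frac{1}{3} - \frac{23}{6}\right) - 284\right) + 1245 = 833 \left(- \frac{7}{2} - 284\right) + 1245 = 833 \left(- \frac{575}{2}\right) + 1245 = - \frac{478975}{2} + 1245 = - \frac{476485}{2}$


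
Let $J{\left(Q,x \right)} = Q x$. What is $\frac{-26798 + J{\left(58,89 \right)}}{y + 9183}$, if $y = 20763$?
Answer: $- \frac{3606}{4991} \approx -0.7225$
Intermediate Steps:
$\frac{-26798 + J{\left(58,89 \right)}}{y + 9183} = \frac{-26798 + 58 \cdot 89}{20763 + 9183} = \frac{-26798 + 5162}{29946} = \left(-21636\right) \frac{1}{29946} = - \frac{3606}{4991}$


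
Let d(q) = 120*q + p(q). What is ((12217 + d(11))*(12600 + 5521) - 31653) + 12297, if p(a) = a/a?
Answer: 245302742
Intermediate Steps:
p(a) = 1
d(q) = 1 + 120*q (d(q) = 120*q + 1 = 1 + 120*q)
((12217 + d(11))*(12600 + 5521) - 31653) + 12297 = ((12217 + (1 + 120*11))*(12600 + 5521) - 31653) + 12297 = ((12217 + (1 + 1320))*18121 - 31653) + 12297 = ((12217 + 1321)*18121 - 31653) + 12297 = (13538*18121 - 31653) + 12297 = (245322098 - 31653) + 12297 = 245290445 + 12297 = 245302742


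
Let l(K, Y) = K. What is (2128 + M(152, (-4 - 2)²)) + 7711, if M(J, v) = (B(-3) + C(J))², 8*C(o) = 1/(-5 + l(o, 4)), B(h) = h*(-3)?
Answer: 13719143089/1382976 ≈ 9920.0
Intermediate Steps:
B(h) = -3*h
C(o) = 1/(8*(-5 + o))
M(J, v) = (9 + 1/(8*(-5 + J)))² (M(J, v) = (-3*(-3) + 1/(8*(-5 + J)))² = (9 + 1/(8*(-5 + J)))²)
(2128 + M(152, (-4 - 2)²)) + 7711 = (2128 + (-359 + 72*152)²/(64*(-5 + 152)²)) + 7711 = (2128 + (1/64)*(-359 + 10944)²/147²) + 7711 = (2128 + (1/64)*10585²*(1/21609)) + 7711 = (2128 + (1/64)*112042225*(1/21609)) + 7711 = (2128 + 112042225/1382976) + 7711 = 3055015153/1382976 + 7711 = 13719143089/1382976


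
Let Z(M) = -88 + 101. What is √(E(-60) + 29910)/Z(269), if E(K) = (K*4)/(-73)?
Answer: 3*√17711990/949 ≈ 13.304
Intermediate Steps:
E(K) = -4*K/73 (E(K) = (4*K)*(-1/73) = -4*K/73)
Z(M) = 13
√(E(-60) + 29910)/Z(269) = √(-4/73*(-60) + 29910)/13 = √(240/73 + 29910)*(1/13) = √(2183670/73)*(1/13) = (3*√17711990/73)*(1/13) = 3*√17711990/949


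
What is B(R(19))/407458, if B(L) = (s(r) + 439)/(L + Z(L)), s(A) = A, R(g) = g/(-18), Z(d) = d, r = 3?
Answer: -1989/3870851 ≈ -0.00051384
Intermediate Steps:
R(g) = -g/18 (R(g) = g*(-1/18) = -g/18)
B(L) = 221/L (B(L) = (3 + 439)/(L + L) = 442/((2*L)) = 442*(1/(2*L)) = 221/L)
B(R(19))/407458 = (221/((-1/18*19)))/407458 = (221/(-19/18))*(1/407458) = (221*(-18/19))*(1/407458) = -3978/19*1/407458 = -1989/3870851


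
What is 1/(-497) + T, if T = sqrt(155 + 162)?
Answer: -1/497 + sqrt(317) ≈ 17.802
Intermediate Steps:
T = sqrt(317) ≈ 17.805
1/(-497) + T = 1/(-497) + sqrt(317) = -1/497 + sqrt(317)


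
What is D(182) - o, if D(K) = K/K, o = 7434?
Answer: -7433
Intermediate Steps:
D(K) = 1
D(182) - o = 1 - 1*7434 = 1 - 7434 = -7433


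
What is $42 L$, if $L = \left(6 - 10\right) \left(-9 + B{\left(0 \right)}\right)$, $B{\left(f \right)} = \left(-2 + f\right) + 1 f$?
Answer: $1848$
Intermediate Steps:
$B{\left(f \right)} = -2 + 2 f$ ($B{\left(f \right)} = \left(-2 + f\right) + f = -2 + 2 f$)
$L = 44$ ($L = \left(6 - 10\right) \left(-9 + \left(-2 + 2 \cdot 0\right)\right) = - 4 \left(-9 + \left(-2 + 0\right)\right) = - 4 \left(-9 - 2\right) = \left(-4\right) \left(-11\right) = 44$)
$42 L = 42 \cdot 44 = 1848$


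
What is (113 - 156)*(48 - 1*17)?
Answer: -1333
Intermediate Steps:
(113 - 156)*(48 - 1*17) = -43*(48 - 17) = -43*31 = -1333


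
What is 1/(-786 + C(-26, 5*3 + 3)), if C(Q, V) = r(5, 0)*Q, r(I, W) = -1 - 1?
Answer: -1/734 ≈ -0.0013624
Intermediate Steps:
r(I, W) = -2
C(Q, V) = -2*Q
1/(-786 + C(-26, 5*3 + 3)) = 1/(-786 - 2*(-26)) = 1/(-786 + 52) = 1/(-734) = -1/734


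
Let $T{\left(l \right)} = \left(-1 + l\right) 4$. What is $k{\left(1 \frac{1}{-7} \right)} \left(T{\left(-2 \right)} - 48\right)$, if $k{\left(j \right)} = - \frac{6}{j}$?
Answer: $-2520$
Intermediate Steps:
$T{\left(l \right)} = -4 + 4 l$
$k{\left(1 \frac{1}{-7} \right)} \left(T{\left(-2 \right)} - 48\right) = - \frac{6}{1 \frac{1}{-7}} \left(\left(-4 + 4 \left(-2\right)\right) - 48\right) = - \frac{6}{1 \left(- \frac{1}{7}\right)} \left(\left(-4 - 8\right) - 48\right) = - \frac{6}{- \frac{1}{7}} \left(-12 - 48\right) = \left(-6\right) \left(-7\right) \left(-60\right) = 42 \left(-60\right) = -2520$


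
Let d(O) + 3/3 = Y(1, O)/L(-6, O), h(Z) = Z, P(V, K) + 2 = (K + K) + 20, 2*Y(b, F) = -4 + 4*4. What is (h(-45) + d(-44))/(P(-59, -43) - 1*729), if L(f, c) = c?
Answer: 1015/17534 ≈ 0.057888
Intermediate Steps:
Y(b, F) = 6 (Y(b, F) = (-4 + 4*4)/2 = (-4 + 16)/2 = (½)*12 = 6)
P(V, K) = 18 + 2*K (P(V, K) = -2 + ((K + K) + 20) = -2 + (2*K + 20) = -2 + (20 + 2*K) = 18 + 2*K)
d(O) = -1 + 6/O
(h(-45) + d(-44))/(P(-59, -43) - 1*729) = (-45 + (6 - 1*(-44))/(-44))/((18 + 2*(-43)) - 1*729) = (-45 - (6 + 44)/44)/((18 - 86) - 729) = (-45 - 1/44*50)/(-68 - 729) = (-45 - 25/22)/(-797) = -1015/22*(-1/797) = 1015/17534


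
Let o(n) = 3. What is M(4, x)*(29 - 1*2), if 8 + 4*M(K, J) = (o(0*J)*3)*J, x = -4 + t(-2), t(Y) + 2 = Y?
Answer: -540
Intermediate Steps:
t(Y) = -2 + Y
x = -8 (x = -4 + (-2 - 2) = -4 - 4 = -8)
M(K, J) = -2 + 9*J/4 (M(K, J) = -2 + ((3*3)*J)/4 = -2 + (9*J)/4 = -2 + 9*J/4)
M(4, x)*(29 - 1*2) = (-2 + (9/4)*(-8))*(29 - 1*2) = (-2 - 18)*(29 - 2) = -20*27 = -540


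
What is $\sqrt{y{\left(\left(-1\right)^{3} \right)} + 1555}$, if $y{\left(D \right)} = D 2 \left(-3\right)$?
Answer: $\sqrt{1561} \approx 39.51$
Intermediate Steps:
$y{\left(D \right)} = - 6 D$ ($y{\left(D \right)} = 2 D \left(-3\right) = - 6 D$)
$\sqrt{y{\left(\left(-1\right)^{3} \right)} + 1555} = \sqrt{- 6 \left(-1\right)^{3} + 1555} = \sqrt{\left(-6\right) \left(-1\right) + 1555} = \sqrt{6 + 1555} = \sqrt{1561}$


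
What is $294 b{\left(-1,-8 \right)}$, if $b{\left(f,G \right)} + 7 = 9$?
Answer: $588$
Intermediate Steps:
$b{\left(f,G \right)} = 2$ ($b{\left(f,G \right)} = -7 + 9 = 2$)
$294 b{\left(-1,-8 \right)} = 294 \cdot 2 = 588$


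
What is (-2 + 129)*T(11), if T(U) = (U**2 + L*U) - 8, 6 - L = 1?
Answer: 21336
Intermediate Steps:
L = 5 (L = 6 - 1*1 = 6 - 1 = 5)
T(U) = -8 + U**2 + 5*U (T(U) = (U**2 + 5*U) - 8 = -8 + U**2 + 5*U)
(-2 + 129)*T(11) = (-2 + 129)*(-8 + 11**2 + 5*11) = 127*(-8 + 121 + 55) = 127*168 = 21336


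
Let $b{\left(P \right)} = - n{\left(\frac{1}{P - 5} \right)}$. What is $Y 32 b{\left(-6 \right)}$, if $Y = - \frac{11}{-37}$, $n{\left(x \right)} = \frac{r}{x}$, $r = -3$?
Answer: $- \frac{11616}{37} \approx -313.95$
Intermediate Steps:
$n{\left(x \right)} = - \frac{3}{x}$
$Y = \frac{11}{37}$ ($Y = \left(-11\right) \left(- \frac{1}{37}\right) = \frac{11}{37} \approx 0.2973$)
$b{\left(P \right)} = -15 + 3 P$ ($b{\left(P \right)} = - \frac{-3}{\frac{1}{P - 5}} = - \frac{-3}{\frac{1}{-5 + P}} = - \left(-3\right) \left(-5 + P\right) = - (15 - 3 P) = -15 + 3 P$)
$Y 32 b{\left(-6 \right)} = \frac{11}{37} \cdot 32 \left(-15 + 3 \left(-6\right)\right) = \frac{352 \left(-15 - 18\right)}{37} = \frac{352}{37} \left(-33\right) = - \frac{11616}{37}$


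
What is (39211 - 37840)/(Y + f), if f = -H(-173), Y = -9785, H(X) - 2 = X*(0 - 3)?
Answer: -1371/10306 ≈ -0.13303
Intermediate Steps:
H(X) = 2 - 3*X (H(X) = 2 + X*(0 - 3) = 2 + X*(-3) = 2 - 3*X)
f = -521 (f = -(2 - 3*(-173)) = -(2 + 519) = -1*521 = -521)
(39211 - 37840)/(Y + f) = (39211 - 37840)/(-9785 - 521) = 1371/(-10306) = 1371*(-1/10306) = -1371/10306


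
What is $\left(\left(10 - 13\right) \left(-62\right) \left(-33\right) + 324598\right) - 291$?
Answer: $318169$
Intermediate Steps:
$\left(\left(10 - 13\right) \left(-62\right) \left(-33\right) + 324598\right) - 291 = \left(\left(-3\right) \left(-62\right) \left(-33\right) + 324598\right) - 291 = \left(186 \left(-33\right) + 324598\right) - 291 = \left(-6138 + 324598\right) - 291 = 318460 - 291 = 318169$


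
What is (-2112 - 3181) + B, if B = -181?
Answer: -5474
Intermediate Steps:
(-2112 - 3181) + B = (-2112 - 3181) - 181 = -5293 - 181 = -5474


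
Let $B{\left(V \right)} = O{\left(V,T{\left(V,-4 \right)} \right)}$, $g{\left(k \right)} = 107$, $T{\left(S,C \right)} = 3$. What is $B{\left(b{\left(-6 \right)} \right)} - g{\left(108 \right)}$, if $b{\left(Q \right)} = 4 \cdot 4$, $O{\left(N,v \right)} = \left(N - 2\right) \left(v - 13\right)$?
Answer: $-247$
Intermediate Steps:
$O{\left(N,v \right)} = \left(-13 + v\right) \left(-2 + N\right)$ ($O{\left(N,v \right)} = \left(-2 + N\right) \left(-13 + v\right) = \left(-13 + v\right) \left(-2 + N\right)$)
$b{\left(Q \right)} = 16$
$B{\left(V \right)} = 20 - 10 V$ ($B{\left(V \right)} = 26 - 13 V - 6 + V 3 = 26 - 13 V - 6 + 3 V = 20 - 10 V$)
$B{\left(b{\left(-6 \right)} \right)} - g{\left(108 \right)} = \left(20 - 160\right) - 107 = -140 - 107 = -247$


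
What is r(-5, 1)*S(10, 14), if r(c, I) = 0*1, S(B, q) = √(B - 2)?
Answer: 0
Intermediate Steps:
S(B, q) = √(-2 + B)
r(c, I) = 0
r(-5, 1)*S(10, 14) = 0*√(-2 + 10) = 0*√8 = 0*(2*√2) = 0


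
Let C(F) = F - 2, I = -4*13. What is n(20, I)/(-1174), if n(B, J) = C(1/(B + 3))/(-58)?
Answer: -45/1566116 ≈ -2.8734e-5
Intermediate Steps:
I = -52
C(F) = -2 + F
n(B, J) = 1/29 - 1/(58*(3 + B)) (n(B, J) = (-2 + 1/(B + 3))/(-58) = (-2 + 1/(3 + B))*(-1/58) = 1/29 - 1/(58*(3 + B)))
n(20, I)/(-1174) = ((5 + 2*20)/(58*(3 + 20)))/(-1174) = ((1/58)*(5 + 40)/23)*(-1/1174) = ((1/58)*(1/23)*45)*(-1/1174) = (45/1334)*(-1/1174) = -45/1566116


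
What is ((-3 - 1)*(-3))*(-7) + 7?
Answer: -77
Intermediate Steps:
((-3 - 1)*(-3))*(-7) + 7 = -4*(-3)*(-7) + 7 = 12*(-7) + 7 = -84 + 7 = -77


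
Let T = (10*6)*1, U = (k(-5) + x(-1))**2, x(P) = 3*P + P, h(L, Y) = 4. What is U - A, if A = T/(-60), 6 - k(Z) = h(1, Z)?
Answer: 5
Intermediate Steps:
k(Z) = 2 (k(Z) = 6 - 1*4 = 6 - 4 = 2)
x(P) = 4*P
U = 4 (U = (2 + 4*(-1))**2 = (2 - 4)**2 = (-2)**2 = 4)
T = 60 (T = 60*1 = 60)
A = -1 (A = 60/(-60) = 60*(-1/60) = -1)
U - A = 4 - 1*(-1) = 4 + 1 = 5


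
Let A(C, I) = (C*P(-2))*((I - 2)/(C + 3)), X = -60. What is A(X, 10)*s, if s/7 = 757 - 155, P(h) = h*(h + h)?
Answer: 5393920/19 ≈ 2.8389e+5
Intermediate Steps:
P(h) = 2*h² (P(h) = h*(2*h) = 2*h²)
A(C, I) = 8*C*(-2 + I)/(3 + C) (A(C, I) = (C*(2*(-2)²))*((I - 2)/(C + 3)) = (C*(2*4))*((-2 + I)/(3 + C)) = (C*8)*((-2 + I)/(3 + C)) = (8*C)*((-2 + I)/(3 + C)) = 8*C*(-2 + I)/(3 + C))
s = 4214 (s = 7*(757 - 155) = 7*602 = 4214)
A(X, 10)*s = (8*(-60)*(-2 + 10)/(3 - 60))*4214 = (8*(-60)*8/(-57))*4214 = (8*(-60)*(-1/57)*8)*4214 = (1280/19)*4214 = 5393920/19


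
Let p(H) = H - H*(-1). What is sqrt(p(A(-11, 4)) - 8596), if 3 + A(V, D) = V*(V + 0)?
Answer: 2*I*sqrt(2090) ≈ 91.433*I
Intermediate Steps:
A(V, D) = -3 + V**2 (A(V, D) = -3 + V*(V + 0) = -3 + V*V = -3 + V**2)
p(H) = 2*H (p(H) = H + H = 2*H)
sqrt(p(A(-11, 4)) - 8596) = sqrt(2*(-3 + (-11)**2) - 8596) = sqrt(2*(-3 + 121) - 8596) = sqrt(2*118 - 8596) = sqrt(236 - 8596) = sqrt(-8360) = 2*I*sqrt(2090)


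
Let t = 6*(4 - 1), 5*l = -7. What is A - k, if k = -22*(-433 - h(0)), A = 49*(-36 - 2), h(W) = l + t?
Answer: -58766/5 ≈ -11753.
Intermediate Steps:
l = -7/5 (l = (⅕)*(-7) = -7/5 ≈ -1.4000)
t = 18 (t = 6*3 = 18)
h(W) = 83/5 (h(W) = -7/5 + 18 = 83/5)
A = -1862 (A = 49*(-38) = -1862)
k = 49456/5 (k = -22*(-433 - 1*83/5) = -22*(-433 - 83/5) = -22*(-2248/5) = 49456/5 ≈ 9891.2)
A - k = -1862 - 1*49456/5 = -1862 - 49456/5 = -58766/5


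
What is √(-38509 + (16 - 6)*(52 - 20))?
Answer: I*√38189 ≈ 195.42*I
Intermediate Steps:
√(-38509 + (16 - 6)*(52 - 20)) = √(-38509 + 10*32) = √(-38509 + 320) = √(-38189) = I*√38189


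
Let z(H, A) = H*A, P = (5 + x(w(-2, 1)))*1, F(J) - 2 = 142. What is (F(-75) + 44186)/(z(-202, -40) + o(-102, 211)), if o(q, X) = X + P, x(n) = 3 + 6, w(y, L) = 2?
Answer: 806/151 ≈ 5.3377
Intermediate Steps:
x(n) = 9
F(J) = 144 (F(J) = 2 + 142 = 144)
P = 14 (P = (5 + 9)*1 = 14*1 = 14)
o(q, X) = 14 + X (o(q, X) = X + 14 = 14 + X)
z(H, A) = A*H
(F(-75) + 44186)/(z(-202, -40) + o(-102, 211)) = (144 + 44186)/(-40*(-202) + (14 + 211)) = 44330/(8080 + 225) = 44330/8305 = 44330*(1/8305) = 806/151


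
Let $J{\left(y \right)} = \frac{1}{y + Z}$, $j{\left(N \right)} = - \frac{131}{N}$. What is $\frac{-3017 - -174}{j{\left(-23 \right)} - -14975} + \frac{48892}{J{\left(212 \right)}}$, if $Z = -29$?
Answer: $\frac{3082823781827}{344556} \approx 8.9472 \cdot 10^{6}$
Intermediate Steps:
$J{\left(y \right)} = \frac{1}{-29 + y}$ ($J{\left(y \right)} = \frac{1}{y - 29} = \frac{1}{-29 + y}$)
$\frac{-3017 - -174}{j{\left(-23 \right)} - -14975} + \frac{48892}{J{\left(212 \right)}} = \frac{-3017 - -174}{- \frac{131}{-23} - -14975} + \frac{48892}{\frac{1}{-29 + 212}} = \frac{-3017 + 174}{\left(-131\right) \left(- \frac{1}{23}\right) + 14975} + \frac{48892}{\frac{1}{183}} = - \frac{2843}{\frac{131}{23} + 14975} + 48892 \frac{1}{\frac{1}{183}} = - \frac{2843}{\frac{344556}{23}} + 48892 \cdot 183 = \left(-2843\right) \frac{23}{344556} + 8947236 = - \frac{65389}{344556} + 8947236 = \frac{3082823781827}{344556}$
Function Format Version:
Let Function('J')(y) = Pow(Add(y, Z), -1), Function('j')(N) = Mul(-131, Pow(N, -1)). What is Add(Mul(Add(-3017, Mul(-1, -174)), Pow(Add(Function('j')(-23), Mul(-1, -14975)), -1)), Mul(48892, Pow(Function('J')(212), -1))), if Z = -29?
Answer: Rational(3082823781827, 344556) ≈ 8.9472e+6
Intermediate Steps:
Function('J')(y) = Pow(Add(-29, y), -1) (Function('J')(y) = Pow(Add(y, -29), -1) = Pow(Add(-29, y), -1))
Add(Mul(Add(-3017, Mul(-1, -174)), Pow(Add(Function('j')(-23), Mul(-1, -14975)), -1)), Mul(48892, Pow(Function('J')(212), -1))) = Add(Mul(Add(-3017, Mul(-1, -174)), Pow(Add(Mul(-131, Pow(-23, -1)), Mul(-1, -14975)), -1)), Mul(48892, Pow(Pow(Add(-29, 212), -1), -1))) = Add(Mul(Add(-3017, 174), Pow(Add(Mul(-131, Rational(-1, 23)), 14975), -1)), Mul(48892, Pow(Pow(183, -1), -1))) = Add(Mul(-2843, Pow(Add(Rational(131, 23), 14975), -1)), Mul(48892, Pow(Rational(1, 183), -1))) = Add(Mul(-2843, Pow(Rational(344556, 23), -1)), Mul(48892, 183)) = Add(Mul(-2843, Rational(23, 344556)), 8947236) = Add(Rational(-65389, 344556), 8947236) = Rational(3082823781827, 344556)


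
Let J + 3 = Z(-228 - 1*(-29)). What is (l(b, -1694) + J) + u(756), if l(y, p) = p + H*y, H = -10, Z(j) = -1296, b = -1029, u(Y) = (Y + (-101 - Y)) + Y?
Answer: 7952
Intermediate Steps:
u(Y) = -101 + Y
l(y, p) = p - 10*y
J = -1299 (J = -3 - 1296 = -1299)
(l(b, -1694) + J) + u(756) = ((-1694 - 10*(-1029)) - 1299) + (-101 + 756) = ((-1694 + 10290) - 1299) + 655 = (8596 - 1299) + 655 = 7297 + 655 = 7952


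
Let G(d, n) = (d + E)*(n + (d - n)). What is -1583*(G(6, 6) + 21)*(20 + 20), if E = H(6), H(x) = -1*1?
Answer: -3229320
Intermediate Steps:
H(x) = -1
E = -1
G(d, n) = d*(-1 + d) (G(d, n) = (d - 1)*(n + (d - n)) = (-1 + d)*d = d*(-1 + d))
-1583*(G(6, 6) + 21)*(20 + 20) = -1583*(6*(-1 + 6) + 21)*(20 + 20) = -1583*(6*5 + 21)*40 = -1583*(30 + 21)*40 = -80733*40 = -1583*2040 = -3229320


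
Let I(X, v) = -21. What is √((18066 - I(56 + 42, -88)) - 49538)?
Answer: I*√31451 ≈ 177.34*I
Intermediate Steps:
√((18066 - I(56 + 42, -88)) - 49538) = √((18066 - 1*(-21)) - 49538) = √((18066 + 21) - 49538) = √(18087 - 49538) = √(-31451) = I*√31451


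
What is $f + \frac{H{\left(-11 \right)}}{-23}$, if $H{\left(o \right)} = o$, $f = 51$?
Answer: $\frac{1184}{23} \approx 51.478$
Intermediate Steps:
$f + \frac{H{\left(-11 \right)}}{-23} = 51 + \frac{1}{-23} \left(-11\right) = 51 - - \frac{11}{23} = 51 + \frac{11}{23} = \frac{1184}{23}$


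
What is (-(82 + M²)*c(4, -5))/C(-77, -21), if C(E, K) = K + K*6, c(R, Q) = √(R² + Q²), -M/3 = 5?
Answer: 307*√41/147 ≈ 13.373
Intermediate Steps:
M = -15 (M = -3*5 = -15)
c(R, Q) = √(Q² + R²)
C(E, K) = 7*K (C(E, K) = K + 6*K = 7*K)
(-(82 + M²)*c(4, -5))/C(-77, -21) = (-(82 + (-15)²)*√((-5)² + 4²))/((7*(-21))) = -(82 + 225)*√(25 + 16)/(-147) = -307*√41*(-1/147) = 307*√41/147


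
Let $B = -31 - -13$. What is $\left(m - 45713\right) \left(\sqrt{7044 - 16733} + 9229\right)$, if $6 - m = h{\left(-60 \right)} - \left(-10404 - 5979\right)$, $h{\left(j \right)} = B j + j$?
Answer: $-582442190 - 63110 i \sqrt{9689} \approx -5.8244 \cdot 10^{8} - 6.2121 \cdot 10^{6} i$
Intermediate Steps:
$B = -18$ ($B = -31 + 13 = -18$)
$h{\left(j \right)} = - 17 j$ ($h{\left(j \right)} = - 18 j + j = - 17 j$)
$m = -17397$ ($m = 6 - \left(\left(-17\right) \left(-60\right) - \left(-10404 - 5979\right)\right) = 6 - \left(1020 - \left(-10404 - 5979\right)\right) = 6 - \left(1020 - -16383\right) = 6 - \left(1020 + 16383\right) = 6 - 17403 = -17397$)
$\left(m - 45713\right) \left(\sqrt{7044 - 16733} + 9229\right) = \left(-17397 - 45713\right) \left(\sqrt{7044 - 16733} + 9229\right) = - 63110 \left(\sqrt{-9689} + 9229\right) = - 63110 \left(i \sqrt{9689} + 9229\right) = - 63110 \left(9229 + i \sqrt{9689}\right) = -582442190 - 63110 i \sqrt{9689}$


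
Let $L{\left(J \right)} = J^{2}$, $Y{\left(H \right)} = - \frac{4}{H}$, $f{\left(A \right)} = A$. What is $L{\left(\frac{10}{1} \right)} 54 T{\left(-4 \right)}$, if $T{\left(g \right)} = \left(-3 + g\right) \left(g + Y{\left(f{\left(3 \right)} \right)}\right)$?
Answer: $201600$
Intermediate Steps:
$T{\left(g \right)} = \left(-3 + g\right) \left(- \frac{4}{3} + g\right)$ ($T{\left(g \right)} = \left(-3 + g\right) \left(g - \frac{4}{3}\right) = \left(-3 + g\right) \left(- \frac{4}{3} + g\right)$)
$L{\left(\frac{10}{1} \right)} 54 T{\left(-4 \right)} = \left(\frac{10}{1}\right)^{2} \cdot 54 \left(4 + \left(-4\right)^{2} - - \frac{52}{3}\right) = \left(10 \cdot 1\right)^{2} \cdot 54 \left(4 + 16 + \frac{52}{3}\right) = 10^{2} \cdot 54 \cdot \frac{112}{3} = 100 \cdot 54 \cdot \frac{112}{3} = 5400 \cdot \frac{112}{3} = 201600$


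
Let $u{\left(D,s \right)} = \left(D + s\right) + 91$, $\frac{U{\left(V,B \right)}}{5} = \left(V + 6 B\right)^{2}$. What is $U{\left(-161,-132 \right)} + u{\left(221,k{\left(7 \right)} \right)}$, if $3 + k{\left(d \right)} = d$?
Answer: $4541361$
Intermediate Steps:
$k{\left(d \right)} = -3 + d$
$U{\left(V,B \right)} = 5 \left(V + 6 B\right)^{2}$
$u{\left(D,s \right)} = 91 + D + s$
$U{\left(-161,-132 \right)} + u{\left(221,k{\left(7 \right)} \right)} = 5 \left(-161 + 6 \left(-132\right)\right)^{2} + \left(91 + 221 + \left(-3 + 7\right)\right) = 5 \left(-161 - 792\right)^{2} + \left(91 + 221 + 4\right) = 5 \left(-953\right)^{2} + 316 = 5 \cdot 908209 + 316 = 4541045 + 316 = 4541361$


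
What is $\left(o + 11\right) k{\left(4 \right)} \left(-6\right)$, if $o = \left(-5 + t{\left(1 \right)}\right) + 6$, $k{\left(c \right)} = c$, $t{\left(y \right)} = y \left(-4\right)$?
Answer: $-192$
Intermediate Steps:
$t{\left(y \right)} = - 4 y$
$o = -3$ ($o = \left(-5 - 4\right) + 6 = -9 + 6 = -3$)
$\left(o + 11\right) k{\left(4 \right)} \left(-6\right) = \left(-3 + 11\right) 4 \left(-6\right) = 8 \cdot 4 \left(-6\right) = 32 \left(-6\right) = -192$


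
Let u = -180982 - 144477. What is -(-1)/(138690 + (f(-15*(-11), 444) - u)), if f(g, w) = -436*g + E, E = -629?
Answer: 1/391580 ≈ 2.5538e-6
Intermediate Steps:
f(g, w) = -629 - 436*g (f(g, w) = -436*g - 629 = -629 - 436*g)
u = -325459
-(-1)/(138690 + (f(-15*(-11), 444) - u)) = -(-1)/(138690 + ((-629 - (-6540)*(-11)) - 1*(-325459))) = -(-1)/(138690 + ((-629 - 436*165) + 325459)) = -(-1)/(138690 + ((-629 - 71940) + 325459)) = -(-1)/(138690 + (-72569 + 325459)) = -(-1)/(138690 + 252890) = -(-1)/391580 = -1*(-1/391580) = 1/391580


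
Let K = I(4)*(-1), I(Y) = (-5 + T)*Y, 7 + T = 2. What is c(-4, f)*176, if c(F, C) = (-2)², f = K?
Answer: 704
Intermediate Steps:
T = -5 (T = -7 + 2 = -5)
I(Y) = -10*Y (I(Y) = (-5 - 5)*Y = -10*Y)
K = 40 (K = -10*4*(-1) = -40*(-1) = 40)
f = 40
c(F, C) = 4
c(-4, f)*176 = 4*176 = 704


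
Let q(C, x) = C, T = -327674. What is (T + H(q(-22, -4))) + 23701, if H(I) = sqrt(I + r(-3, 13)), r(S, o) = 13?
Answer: -303973 + 3*I ≈ -3.0397e+5 + 3.0*I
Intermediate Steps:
H(I) = sqrt(13 + I) (H(I) = sqrt(I + 13) = sqrt(13 + I))
(T + H(q(-22, -4))) + 23701 = (-327674 + sqrt(13 - 22)) + 23701 = (-327674 + sqrt(-9)) + 23701 = (-327674 + 3*I) + 23701 = -303973 + 3*I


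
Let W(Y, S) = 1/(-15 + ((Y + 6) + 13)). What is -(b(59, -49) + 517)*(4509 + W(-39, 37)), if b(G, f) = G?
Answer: -90900864/35 ≈ -2.5972e+6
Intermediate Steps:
W(Y, S) = 1/(4 + Y) (W(Y, S) = 1/(-15 + ((6 + Y) + 13)) = 1/(-15 + (19 + Y)) = 1/(4 + Y))
-(b(59, -49) + 517)*(4509 + W(-39, 37)) = -(59 + 517)*(4509 + 1/(4 - 39)) = -576*(4509 + 1/(-35)) = -576*(4509 - 1/35) = -576*157814/35 = -1*90900864/35 = -90900864/35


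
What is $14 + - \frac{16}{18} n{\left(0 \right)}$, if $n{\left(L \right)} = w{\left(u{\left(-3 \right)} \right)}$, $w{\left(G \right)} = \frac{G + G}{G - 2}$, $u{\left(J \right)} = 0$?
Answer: $14$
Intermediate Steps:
$w{\left(G \right)} = \frac{2 G}{-2 + G}$
$n{\left(L \right)} = 0$ ($n{\left(L \right)} = 2 \cdot 0 \frac{1}{-2 + 0} = 2 \cdot 0 \frac{1}{-2} = 2 \cdot 0 \left(- \frac{1}{2}\right) = 0$)
$14 + - \frac{16}{18} n{\left(0 \right)} = 14 + - \frac{16}{18} \cdot 0 = 14 + \left(-16\right) \frac{1}{18} \cdot 0 = 14 - 0 = 14 + 0 = 14$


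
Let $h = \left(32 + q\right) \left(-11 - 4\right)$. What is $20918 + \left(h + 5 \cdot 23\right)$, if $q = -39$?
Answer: $21138$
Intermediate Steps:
$h = 105$ ($h = \left(32 - 39\right) \left(-11 - 4\right) = \left(-7\right) \left(-15\right) = 105$)
$20918 + \left(h + 5 \cdot 23\right) = 20918 + \left(105 + 5 \cdot 23\right) = 20918 + \left(105 + 115\right) = 20918 + 220 = 21138$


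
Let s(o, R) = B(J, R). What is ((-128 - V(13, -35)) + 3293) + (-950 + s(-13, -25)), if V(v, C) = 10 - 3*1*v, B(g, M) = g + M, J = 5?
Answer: 2224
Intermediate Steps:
B(g, M) = M + g
s(o, R) = 5 + R (s(o, R) = R + 5 = 5 + R)
V(v, C) = 10 - 3*v
((-128 - V(13, -35)) + 3293) + (-950 + s(-13, -25)) = ((-128 - (10 - 3*13)) + 3293) + (-950 + (5 - 25)) = ((-128 - (10 - 39)) + 3293) + (-950 - 20) = ((-128 - 1*(-29)) + 3293) - 970 = ((-128 + 29) + 3293) - 970 = (-99 + 3293) - 970 = 3194 - 970 = 2224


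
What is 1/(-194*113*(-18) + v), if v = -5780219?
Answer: -1/5385623 ≈ -1.8568e-7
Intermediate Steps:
1/(-194*113*(-18) + v) = 1/(-194*113*(-18) - 5780219) = 1/(-21922*(-18) - 5780219) = 1/(394596 - 5780219) = 1/(-5385623) = -1/5385623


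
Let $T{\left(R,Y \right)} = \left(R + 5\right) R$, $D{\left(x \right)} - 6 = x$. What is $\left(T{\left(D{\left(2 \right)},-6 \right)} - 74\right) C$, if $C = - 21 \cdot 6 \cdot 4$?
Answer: $-15120$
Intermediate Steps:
$D{\left(x \right)} = 6 + x$
$T{\left(R,Y \right)} = R \left(5 + R\right)$ ($T{\left(R,Y \right)} = \left(5 + R\right) R = R \left(5 + R\right)$)
$C = -504$ ($C = \left(-21\right) 24 = -504$)
$\left(T{\left(D{\left(2 \right)},-6 \right)} - 74\right) C = \left(\left(6 + 2\right) \left(5 + \left(6 + 2\right)\right) - 74\right) \left(-504\right) = \left(8 \left(5 + 8\right) - 74\right) \left(-504\right) = \left(8 \cdot 13 - 74\right) \left(-504\right) = \left(104 - 74\right) \left(-504\right) = 30 \left(-504\right) = -15120$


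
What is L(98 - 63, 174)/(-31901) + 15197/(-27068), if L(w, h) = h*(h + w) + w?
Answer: -1470101765/863496268 ≈ -1.7025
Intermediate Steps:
L(w, h) = w + h*(h + w)
L(98 - 63, 174)/(-31901) + 15197/(-27068) = ((98 - 63) + 174² + 174*(98 - 63))/(-31901) + 15197/(-27068) = (35 + 30276 + 174*35)*(-1/31901) + 15197*(-1/27068) = (35 + 30276 + 6090)*(-1/31901) - 15197/27068 = 36401*(-1/31901) - 15197/27068 = -36401/31901 - 15197/27068 = -1470101765/863496268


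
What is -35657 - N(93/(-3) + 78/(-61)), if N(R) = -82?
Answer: -35575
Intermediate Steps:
-35657 - N(93/(-3) + 78/(-61)) = -35657 - 1*(-82) = -35657 + 82 = -35575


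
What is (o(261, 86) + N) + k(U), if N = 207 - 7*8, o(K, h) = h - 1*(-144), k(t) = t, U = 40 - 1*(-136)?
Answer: 557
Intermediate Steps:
U = 176 (U = 40 + 136 = 176)
o(K, h) = 144 + h (o(K, h) = h + 144 = 144 + h)
N = 151 (N = 207 - 56 = 151)
(o(261, 86) + N) + k(U) = ((144 + 86) + 151) + 176 = (230 + 151) + 176 = 381 + 176 = 557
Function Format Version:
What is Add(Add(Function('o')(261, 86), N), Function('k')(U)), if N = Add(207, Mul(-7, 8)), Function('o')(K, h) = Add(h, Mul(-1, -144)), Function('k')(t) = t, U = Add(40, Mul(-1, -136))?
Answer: 557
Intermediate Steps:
U = 176 (U = Add(40, 136) = 176)
Function('o')(K, h) = Add(144, h) (Function('o')(K, h) = Add(h, 144) = Add(144, h))
N = 151 (N = Add(207, -56) = 151)
Add(Add(Function('o')(261, 86), N), Function('k')(U)) = Add(Add(Add(144, 86), 151), 176) = Add(Add(230, 151), 176) = Add(381, 176) = 557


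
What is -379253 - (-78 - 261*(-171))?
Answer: -423806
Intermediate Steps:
-379253 - (-78 - 261*(-171)) = -379253 - (-78 + 44631) = -379253 - 1*44553 = -379253 - 44553 = -423806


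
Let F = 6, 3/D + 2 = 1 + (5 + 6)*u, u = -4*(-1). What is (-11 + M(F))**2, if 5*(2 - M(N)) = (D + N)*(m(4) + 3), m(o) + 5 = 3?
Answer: 4822416/46225 ≈ 104.32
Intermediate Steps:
m(o) = -2 (m(o) = -5 + 3 = -2)
u = 4
D = 3/43 (D = 3/(-2 + (1 + (5 + 6)*4)) = 3/(-2 + (1 + 11*4)) = 3/(-2 + (1 + 44)) = 3/(-2 + 45) = 3/43 ≈ 0.069767)
M(N) = 427/215 - N/5 (M(N) = 2 - (3/43 + N)*(-2 + 3)/5 = 2 - (3/43 + N)/5 = 2 + (-3/215 - N/5) = 427/215 - N/5)
(-11 + M(F))**2 = (-11 + (427/215 - 1/5*6))**2 = (-11 + (427/215 - 6/5))**2 = (-11 + 169/215)**2 = (-2196/215)**2 = 4822416/46225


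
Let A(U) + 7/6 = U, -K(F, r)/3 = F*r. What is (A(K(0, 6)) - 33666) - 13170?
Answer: -281023/6 ≈ -46837.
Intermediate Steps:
K(F, r) = -3*F*r
A(U) = -7/6 + U
(A(K(0, 6)) - 33666) - 13170 = ((-7/6 - 3*0*6) - 33666) - 13170 = ((-7/6 + 0) - 33666) - 13170 = (-7/6 - 33666) - 13170 = -202003/6 - 13170 = -281023/6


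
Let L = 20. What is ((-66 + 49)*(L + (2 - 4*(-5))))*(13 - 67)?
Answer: 38556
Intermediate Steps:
((-66 + 49)*(L + (2 - 4*(-5))))*(13 - 67) = ((-66 + 49)*(20 + (2 - 4*(-5))))*(13 - 67) = -17*(20 + (2 + 20))*(-54) = -17*(20 + 22)*(-54) = -17*42*(-54) = -714*(-54) = 38556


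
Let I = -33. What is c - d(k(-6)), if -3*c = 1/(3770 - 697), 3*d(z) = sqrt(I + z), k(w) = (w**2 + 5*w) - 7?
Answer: -1/9219 - I*sqrt(34)/3 ≈ -0.00010847 - 1.9437*I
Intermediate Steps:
k(w) = -7 + w**2 + 5*w
d(z) = sqrt(-33 + z)/3
c = -1/9219 (c = -1/(3*(3770 - 697)) = -1/3/3073 = -1/3*1/3073 = -1/9219 ≈ -0.00010847)
c - d(k(-6)) = -1/9219 - sqrt(-33 + (-7 + (-6)**2 + 5*(-6)))/3 = -1/9219 - sqrt(-33 + (-7 + 36 - 30))/3 = -1/9219 - sqrt(-33 - 1)/3 = -1/9219 - sqrt(-34)/3 = -1/9219 - I*sqrt(34)/3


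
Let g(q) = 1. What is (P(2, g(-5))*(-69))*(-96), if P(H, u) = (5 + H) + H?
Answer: 59616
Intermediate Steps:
P(H, u) = 5 + 2*H
(P(2, g(-5))*(-69))*(-96) = ((5 + 2*2)*(-69))*(-96) = ((5 + 4)*(-69))*(-96) = (9*(-69))*(-96) = -621*(-96) = 59616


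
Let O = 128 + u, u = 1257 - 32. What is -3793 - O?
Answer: -5146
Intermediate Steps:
u = 1225
O = 1353 (O = 128 + 1225 = 1353)
-3793 - O = -3793 - 1*1353 = -3793 - 1353 = -5146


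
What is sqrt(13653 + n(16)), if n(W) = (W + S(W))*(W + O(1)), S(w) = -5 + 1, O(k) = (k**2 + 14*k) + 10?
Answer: sqrt(14145) ≈ 118.93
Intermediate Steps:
O(k) = 10 + k**2 + 14*k
S(w) = -4
n(W) = (-4 + W)*(25 + W) (n(W) = (W - 4)*(W + (10 + 1**2 + 14*1)) = (-4 + W)*(W + (10 + 1 + 14)) = (-4 + W)*(W + 25) = (-4 + W)*(25 + W))
sqrt(13653 + n(16)) = sqrt(13653 + (-100 + 16**2 + 21*16)) = sqrt(13653 + (-100 + 256 + 336)) = sqrt(13653 + 492) = sqrt(14145)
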